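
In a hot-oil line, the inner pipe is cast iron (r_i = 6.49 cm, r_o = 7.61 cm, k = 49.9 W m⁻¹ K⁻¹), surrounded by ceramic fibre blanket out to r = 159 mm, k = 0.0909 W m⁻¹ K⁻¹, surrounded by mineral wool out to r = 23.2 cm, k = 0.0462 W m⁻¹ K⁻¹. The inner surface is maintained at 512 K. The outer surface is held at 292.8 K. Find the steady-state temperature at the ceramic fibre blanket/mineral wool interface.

T = 403 K

Series thermal resistances, inner to outer:
  R'_cast iron = ln(0.0761/0.0649)/(2πk) = 0.1592/(2π·49.9) = 5.078×10^-4 m·K/W
  R'_ceramic fibre blanket = ln(0.159/0.0761)/(2πk) = 0.7369/(2π·0.0909) = 1.290 m·K/W
  R'_mineral wool = ln(0.232/0.159)/(2πk) = 0.3778/(2π·0.0462) = 1.302 m·K/W
ΣR = 5.078×10^-4 + 1.290 + 1.302 = 2.593 m·K/W
Q' = ΔT/ΣR = (512 K − 292.8 K)/2.593 = 84.54 W/m
From the inner boundary to the ceramic fibre blanket/mineral wool interface, ΣR_partial = 1.291 m·K/W.
T_interface = T_in − Q'·ΣR_partial = 512 K − (84.54)(1.291) = 403 K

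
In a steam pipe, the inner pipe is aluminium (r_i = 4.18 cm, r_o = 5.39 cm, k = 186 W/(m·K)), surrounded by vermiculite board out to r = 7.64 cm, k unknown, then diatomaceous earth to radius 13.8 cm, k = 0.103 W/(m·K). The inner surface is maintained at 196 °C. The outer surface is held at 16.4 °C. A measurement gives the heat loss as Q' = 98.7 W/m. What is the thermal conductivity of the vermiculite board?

ΣR = ΔT/Q' = |196 − 16.4|/98.7 = 1.820 m·K/W
Known resistances:
  R'_aluminium = ln(0.0539/0.0418)/(2πk) = 0.2542/(2π·186) = 2.175×10^-4 m·K/W
  R'_diatomaceous earth = ln(0.138/0.0764)/(2πk) = 0.5913/(2π·0.103) = 0.9136 m·K/W
R_vermiculite board = ΣR − ΣR_known = 1.820 − 0.9138 = 0.9062 m·K/W
ln(r₂/r₁)/(2πk) = 0.9062 ⇒ k = 0.3489/(2π·0.9062) = 0.0613 W/m·K

k = 0.0613 W/m·K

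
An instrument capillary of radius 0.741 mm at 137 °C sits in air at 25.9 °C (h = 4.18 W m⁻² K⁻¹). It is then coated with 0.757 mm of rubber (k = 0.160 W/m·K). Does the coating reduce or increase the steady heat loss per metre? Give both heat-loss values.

increases: 2.16 → 4.25 W/m

Critical radius for a cylinder: r_cr = k/h = 0.0383 m = 3.83 cm.
Outer radius after coating: r₂ = 7.41×10^-4 + 7.57×10^-4 = 0.001498 m.
Since r₁ < r_cr and r₂ ≤ r_cr, the coating moves toward the maximum at r_cr — heat loss rises.
Bare: R = 1/(2πr₁h) = 51.38 m·K/W; Q = 111.1/51.38 = 2.16 W/m.
Coated: R = R_cond + R_conv = 26.12 m·K/W; Q = 111.1/26.12 = 4.25 W/m.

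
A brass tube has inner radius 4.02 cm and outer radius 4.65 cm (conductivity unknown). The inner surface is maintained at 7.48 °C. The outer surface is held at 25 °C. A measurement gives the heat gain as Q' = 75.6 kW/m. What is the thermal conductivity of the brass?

ΣR = ΔT/Q' = |7.48 − 25|/75600 = 2.317×10^-4 m·K/W
ln(r₂/r₁)/(2πk) = 2.317×10^-4 ⇒ k = 0.1456/(2π·2.317×10^-4) = 100 W/m·K

k = 100 W/m·K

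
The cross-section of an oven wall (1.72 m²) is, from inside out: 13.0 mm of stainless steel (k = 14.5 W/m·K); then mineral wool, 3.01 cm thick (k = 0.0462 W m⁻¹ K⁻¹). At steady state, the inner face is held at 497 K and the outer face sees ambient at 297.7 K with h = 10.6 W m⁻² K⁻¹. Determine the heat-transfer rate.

Q = 459 W

Resistance network (inner→outer):
  R_stainless steel = L/(kA) = 0.0130/(14.5·1.72) = 5.213×10^-4 K/W
  R_mineral wool = L/(kA) = 0.0301/(0.0462·1.72) = 0.3788 K/W
  R_conv,out = 1/(hA) = 1/(10.6·1.72) = 0.05485 K/W
ΣR = 5.213×10^-4 + 0.3788 + 0.05485 = 0.4342 K/W
Q = ΔT/ΣR = (497 K − 297.7 K)/0.4342 = 459 W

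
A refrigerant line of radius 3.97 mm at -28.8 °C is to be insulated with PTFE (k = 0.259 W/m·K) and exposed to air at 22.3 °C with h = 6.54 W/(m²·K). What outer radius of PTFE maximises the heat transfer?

For a cylinder, r_cr = k_ins/h = 0.259/6.54 = 0.0396 m = 3.96 cm

r_cr = 3.96 cm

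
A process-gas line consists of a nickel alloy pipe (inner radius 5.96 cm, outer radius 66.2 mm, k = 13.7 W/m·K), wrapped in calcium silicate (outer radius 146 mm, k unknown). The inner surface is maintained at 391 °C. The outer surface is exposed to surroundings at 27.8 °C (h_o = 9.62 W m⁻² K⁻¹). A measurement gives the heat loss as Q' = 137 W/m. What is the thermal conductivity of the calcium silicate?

k = 0.0496 W/m·K

ΣR = ΔT/Q' = |391 − 27.8|/137 = 2.651 m·K/W
Known resistances:
  R'_nickel alloy = ln(0.0662/0.0596)/(2πk) = 0.1050/(2π·13.7) = 0.001220 m·K/W
  R'_conv,out = 1/(2πr h) = 1/(2π·0.146·9.62) = 0.1133 m·K/W
R_calcium silicate = ΣR − ΣR_known = 2.651 − 0.1145 = 2.536 m·K/W
ln(r₂/r₁)/(2πk) = 2.536 ⇒ k = 0.7909/(2π·2.536) = 0.0496 W/m·K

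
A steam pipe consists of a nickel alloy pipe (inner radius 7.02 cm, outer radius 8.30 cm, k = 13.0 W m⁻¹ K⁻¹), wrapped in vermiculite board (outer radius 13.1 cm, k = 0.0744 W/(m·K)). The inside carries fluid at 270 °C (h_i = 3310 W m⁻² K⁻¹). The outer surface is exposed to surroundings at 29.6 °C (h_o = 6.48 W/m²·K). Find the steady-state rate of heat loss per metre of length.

Resistance network (inner→outer):
  R'_conv,in = 1/(2πr h) = 1/(2π·0.0702·3310) = 6.849×10^-4 m·K/W
  R'_nickel alloy = ln(0.0830/0.0702)/(2πk) = 0.1675/(2π·13.0) = 0.002051 m·K/W
  R'_vermiculite board = ln(0.131/0.0830)/(2πk) = 0.4564/(2π·0.0744) = 0.9762 m·K/W
  R'_conv,out = 1/(2πr h) = 1/(2π·0.131·6.48) = 0.1875 m·K/W
ΣR = 6.849×10^-4 + 0.002051 + 0.9762 + 0.1875 = 1.166 m·K/W
Q' = ΔT/ΣR = (270 °C − 29.6 °C)/1.166 = 206 W/m

Q' = 206 W/m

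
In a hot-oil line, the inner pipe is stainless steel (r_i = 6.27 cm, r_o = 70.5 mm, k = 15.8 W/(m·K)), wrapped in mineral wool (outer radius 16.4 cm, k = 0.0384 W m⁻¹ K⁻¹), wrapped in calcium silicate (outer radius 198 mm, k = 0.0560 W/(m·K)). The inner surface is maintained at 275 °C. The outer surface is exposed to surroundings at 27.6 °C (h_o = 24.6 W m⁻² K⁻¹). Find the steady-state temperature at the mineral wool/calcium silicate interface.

T = 62.1 °C

Treat each layer as a resistance in series:
  R'_stainless steel = ln(0.0705/0.0627)/(2πk) = 0.1173/(2π·15.8) = 0.001181 m·K/W
  R'_mineral wool = ln(0.164/0.0705)/(2πk) = 0.8443/(2π·0.0384) = 3.499 m·K/W
  R'_calcium silicate = ln(0.198/0.164)/(2πk) = 0.1884/(2π·0.0560) = 0.5354 m·K/W
  R'_conv,out = 1/(2πr h) = 1/(2π·0.198·24.6) = 0.03268 m·K/W
ΣR = 0.001181 + 3.499 + 0.5354 + 0.03268 = 4.068 m·K/W
Q' = ΔT/ΣR = (275 °C − 27.6 °C)/4.068 = 60.82 W/m
From the inner boundary to the mineral wool/calcium silicate interface, ΣR_partial = 3.500 m·K/W.
T_interface = T_in − Q'·ΣR_partial = 275 °C − (60.82)(3.500) = 62.1 °C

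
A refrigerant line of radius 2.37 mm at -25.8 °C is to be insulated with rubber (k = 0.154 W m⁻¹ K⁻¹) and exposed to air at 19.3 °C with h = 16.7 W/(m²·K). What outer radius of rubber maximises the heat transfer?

For a cylinder, r_cr = k_ins/h = 0.154/16.7 = 0.00922 m = 0.922 cm

r_cr = 0.922 cm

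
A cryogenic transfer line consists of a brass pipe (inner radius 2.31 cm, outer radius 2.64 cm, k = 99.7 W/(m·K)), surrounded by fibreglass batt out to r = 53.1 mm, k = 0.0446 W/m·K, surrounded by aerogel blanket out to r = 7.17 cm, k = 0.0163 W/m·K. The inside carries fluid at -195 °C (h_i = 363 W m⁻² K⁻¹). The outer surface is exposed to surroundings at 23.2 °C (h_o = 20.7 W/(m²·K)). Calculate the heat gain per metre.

Q' = 39.3 W/m

Treat each layer as a resistance in series:
  R'_conv,in = 1/(2πr h) = 1/(2π·0.0231·363) = 0.01898 m·K/W
  R'_brass = ln(0.0264/0.0231)/(2πk) = 0.1335/(2π·99.7) = 2.132×10^-4 m·K/W
  R'_fibreglass batt = ln(0.0531/0.0264)/(2πk) = 0.6988/(2π·0.0446) = 2.494 m·K/W
  R'_aerogel blanket = ln(0.0717/0.0531)/(2πk) = 0.3003/(2π·0.0163) = 2.932 m·K/W
  R'_conv,out = 1/(2πr h) = 1/(2π·0.0717·20.7) = 0.1072 m·K/W
ΣR = 0.01898 + 2.132×10^-4 + 2.494 + 2.932 + 0.1072 = 5.552 m·K/W
Q' = ΔT/ΣR = (-195 °C − 23.2 °C)/5.552 = -39.3 W/m
(Negative Q' ⇒ heat flows inward; heat gain = 39.3 W/m.)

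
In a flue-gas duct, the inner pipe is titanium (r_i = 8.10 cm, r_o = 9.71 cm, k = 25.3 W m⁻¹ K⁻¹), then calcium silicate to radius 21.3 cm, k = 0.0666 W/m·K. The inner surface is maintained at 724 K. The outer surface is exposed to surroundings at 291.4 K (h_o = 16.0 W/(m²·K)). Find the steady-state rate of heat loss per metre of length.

Resistance network (inner→outer):
  R'_titanium = ln(0.0971/0.0810)/(2πk) = 0.1813/(2π·25.3) = 0.001140 m·K/W
  R'_calcium silicate = ln(0.213/0.0971)/(2πk) = 0.7856/(2π·0.0666) = 1.877 m·K/W
  R'_conv,out = 1/(2πr h) = 1/(2π·0.213·16.0) = 0.04670 m·K/W
ΣR = 0.001140 + 1.877 + 0.04670 = 1.925 m·K/W
Q' = ΔT/ΣR = (724 K − 291.4 K)/1.925 = 225 W/m

Q' = 225 W/m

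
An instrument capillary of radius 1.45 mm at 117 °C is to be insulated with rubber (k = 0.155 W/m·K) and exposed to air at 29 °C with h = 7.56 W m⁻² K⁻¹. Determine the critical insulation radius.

For a cylinder, r_cr = k_ins/h = 0.155/7.56 = 0.0205 m = 2.05 cm

r_cr = 2.05 cm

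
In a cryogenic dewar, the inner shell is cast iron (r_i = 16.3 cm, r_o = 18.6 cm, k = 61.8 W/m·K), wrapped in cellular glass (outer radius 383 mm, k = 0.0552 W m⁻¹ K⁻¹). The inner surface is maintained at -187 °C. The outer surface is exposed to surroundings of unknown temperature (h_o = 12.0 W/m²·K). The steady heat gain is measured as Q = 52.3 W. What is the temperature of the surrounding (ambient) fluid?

T_out = 23.9 °C

Series resistances:
  R_cast iron = (1/0.163 − 1/0.186)/(4πk) = 0.7586/(4π·61.8) = 9.769×10^-4 K/W
  R_cellular glass = (1/0.186 − 1/0.383)/(4πk) = 2.765/(4π·0.0552) = 3.987 K/W
  R_conv,out = 1/(4πr²h) = 1/(4π·0.383²·12.0) = 0.04521 K/W
ΣR = 4.033 K/W
ΔT = Q·ΣR = 52.3 × 4.033 = 210.9 K
Heat flows inward, so T_out = T_in + ΔT = -187 + 210.9 = 23.9 °C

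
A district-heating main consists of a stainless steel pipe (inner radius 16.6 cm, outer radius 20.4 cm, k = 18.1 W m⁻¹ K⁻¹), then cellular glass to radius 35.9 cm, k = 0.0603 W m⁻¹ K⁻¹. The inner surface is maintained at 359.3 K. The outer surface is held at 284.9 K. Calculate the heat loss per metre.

Q' = 49.8 W/m

Series thermal resistances, inner to outer:
  R'_stainless steel = ln(0.204/0.166)/(2πk) = 0.2061/(2π·18.1) = 0.001813 m·K/W
  R'_cellular glass = ln(0.359/0.204)/(2πk) = 0.5652/(2π·0.0603) = 1.492 m·K/W
ΣR = 0.001813 + 1.492 = 1.494 m·K/W
Q' = ΔT/ΣR = (359.3 K − 284.9 K)/1.494 = 49.8 W/m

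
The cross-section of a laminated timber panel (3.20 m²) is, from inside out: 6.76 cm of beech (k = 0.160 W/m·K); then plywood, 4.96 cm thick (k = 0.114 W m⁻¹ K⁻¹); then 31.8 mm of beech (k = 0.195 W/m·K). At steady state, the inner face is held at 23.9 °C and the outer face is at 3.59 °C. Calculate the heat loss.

Q = 63.7 W

Resistance network (inner→outer):
  R_beech = L/(kA) = 0.0676/(0.160·3.20) = 0.1320 K/W
  R_plywood = L/(kA) = 0.0496/(0.114·3.20) = 0.1360 K/W
  R_beech = L/(kA) = 0.0318/(0.195·3.20) = 0.05096 K/W
ΣR = 0.1320 + 0.1360 + 0.05096 = 0.3190 K/W
Q = ΔT/ΣR = (23.9 °C − 3.59 °C)/0.3190 = 63.7 W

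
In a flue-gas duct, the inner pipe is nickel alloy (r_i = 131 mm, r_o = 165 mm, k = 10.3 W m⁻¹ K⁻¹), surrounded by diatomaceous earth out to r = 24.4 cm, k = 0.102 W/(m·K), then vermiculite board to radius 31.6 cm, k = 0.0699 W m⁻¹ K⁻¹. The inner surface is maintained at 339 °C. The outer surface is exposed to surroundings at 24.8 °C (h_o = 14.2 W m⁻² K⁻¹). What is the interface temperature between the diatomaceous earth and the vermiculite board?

Resistance network (inner→outer):
  R'_nickel alloy = ln(0.165/0.131)/(2πk) = 0.2307/(2π·10.3) = 0.003566 m·K/W
  R'_diatomaceous earth = ln(0.244/0.165)/(2πk) = 0.3912/(2π·0.102) = 0.6104 m·K/W
  R'_vermiculite board = ln(0.316/0.244)/(2πk) = 0.2586/(2π·0.0699) = 0.5887 m·K/W
  R'_conv,out = 1/(2πr h) = 1/(2π·0.316·14.2) = 0.03547 m·K/W
ΣR = 0.003566 + 0.6104 + 0.5887 + 0.03547 = 1.238 m·K/W
Q' = ΔT/ΣR = (339 °C − 24.8 °C)/1.238 = 253.8 W/m
From the inner boundary to the diatomaceous earth/vermiculite board interface, ΣR_partial = 0.6140 m·K/W.
T_interface = T_in − Q'·ΣR_partial = 339 °C − (253.8)(0.6140) = 183 °C

T = 183 °C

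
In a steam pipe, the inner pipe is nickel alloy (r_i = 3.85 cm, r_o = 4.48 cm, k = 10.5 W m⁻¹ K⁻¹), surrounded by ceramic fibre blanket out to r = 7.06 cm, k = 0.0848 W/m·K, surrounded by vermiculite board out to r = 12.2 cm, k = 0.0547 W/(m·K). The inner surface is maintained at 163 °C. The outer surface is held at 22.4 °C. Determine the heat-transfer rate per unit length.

Series thermal resistances, inner to outer:
  R'_nickel alloy = ln(0.0448/0.0385)/(2πk) = 0.1515/(2π·10.5) = 0.002297 m·K/W
  R'_ceramic fibre blanket = ln(0.0706/0.0448)/(2πk) = 0.4548/(2π·0.0848) = 0.8536 m·K/W
  R'_vermiculite board = ln(0.122/0.0706)/(2πk) = 0.5470/(2π·0.0547) = 1.592 m·K/W
ΣR = 0.002297 + 0.8536 + 1.592 = 2.448 m·K/W
Q' = ΔT/ΣR = (163 °C − 22.4 °C)/2.448 = 57.4 W/m

Q' = 57.4 W/m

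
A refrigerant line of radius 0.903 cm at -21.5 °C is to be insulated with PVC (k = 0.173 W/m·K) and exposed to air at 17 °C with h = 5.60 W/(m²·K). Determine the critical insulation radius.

For a cylinder, r_cr = k_ins/h = 0.173/5.60 = 0.0309 m = 3.09 cm

r_cr = 3.09 cm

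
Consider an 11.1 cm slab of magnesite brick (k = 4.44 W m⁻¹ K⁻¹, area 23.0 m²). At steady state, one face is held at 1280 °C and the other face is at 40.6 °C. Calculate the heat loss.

Q = 1.14×10^6 W

Q = kA·ΔT/L = 4.44 × 23.0 × |1280 °C − 40.6 °C| / 0.111 = 1.14×10^6 W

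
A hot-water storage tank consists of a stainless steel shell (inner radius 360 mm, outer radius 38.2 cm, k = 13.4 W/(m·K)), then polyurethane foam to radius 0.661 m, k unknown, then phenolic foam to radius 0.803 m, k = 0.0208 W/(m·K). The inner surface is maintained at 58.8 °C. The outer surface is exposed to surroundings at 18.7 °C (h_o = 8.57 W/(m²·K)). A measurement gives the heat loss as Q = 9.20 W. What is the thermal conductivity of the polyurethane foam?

ΣR = ΔT/Q = |58.8 − 18.7|/9.20 = 4.359 K/W
Known resistances:
  R_stainless steel = (1/0.360 − 1/0.382)/(4πk) = 0.1600/(4π·13.4) = 9.500×10^-4 K/W
  R_phenolic foam = (1/0.661 − 1/0.803)/(4πk) = 0.2675/(4π·0.0208) = 1.024 K/W
  R_conv,out = 1/(4πr²h) = 1/(4π·0.803²·8.57) = 0.01440 K/W
R_polyurethane foam = ΣR − ΣR_known = 4.359 − 1.039 = 3.320 K/W
(1/r₁−1/r₂)/(4πk) = 3.320 ⇒ k = 1.105/(4π·3.320) = 0.0265 W/m·K

k = 0.0265 W/m·K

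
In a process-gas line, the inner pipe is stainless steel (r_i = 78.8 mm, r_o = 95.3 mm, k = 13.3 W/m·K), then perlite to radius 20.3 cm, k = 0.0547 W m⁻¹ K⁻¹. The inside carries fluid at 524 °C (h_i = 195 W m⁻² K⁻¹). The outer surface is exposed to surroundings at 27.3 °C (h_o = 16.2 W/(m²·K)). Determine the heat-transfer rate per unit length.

Q' = 220 W/m

Series thermal resistances, inner to outer:
  R'_conv,in = 1/(2πr h) = 1/(2π·0.0788·195) = 0.01036 m·K/W
  R'_stainless steel = ln(0.0953/0.0788)/(2πk) = 0.1901/(2π·13.3) = 0.002275 m·K/W
  R'_perlite = ln(0.203/0.0953)/(2πk) = 0.7562/(2π·0.0547) = 2.200 m·K/W
  R'_conv,out = 1/(2πr h) = 1/(2π·0.203·16.2) = 0.04840 m·K/W
ΣR = 0.01036 + 0.002275 + 2.200 + 0.04840 = 2.261 m·K/W
Q' = ΔT/ΣR = (524 °C − 27.3 °C)/2.261 = 220 W/m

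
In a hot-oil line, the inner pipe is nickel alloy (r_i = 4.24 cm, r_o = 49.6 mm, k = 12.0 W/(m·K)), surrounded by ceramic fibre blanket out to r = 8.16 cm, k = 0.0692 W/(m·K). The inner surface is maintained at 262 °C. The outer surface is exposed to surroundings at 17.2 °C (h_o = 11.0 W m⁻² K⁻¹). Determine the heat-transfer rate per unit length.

Q' = 185 W/m

Resistance network (inner→outer):
  R'_nickel alloy = ln(0.0496/0.0424)/(2πk) = 0.1568/(2π·12.0) = 0.002080 m·K/W
  R'_ceramic fibre blanket = ln(0.0816/0.0496)/(2πk) = 0.4978/(2π·0.0692) = 1.145 m·K/W
  R'_conv,out = 1/(2πr h) = 1/(2π·0.0816·11.0) = 0.1773 m·K/W
ΣR = 0.002080 + 1.145 + 0.1773 = 1.324 m·K/W
Q' = ΔT/ΣR = (262 °C − 17.2 °C)/1.324 = 185 W/m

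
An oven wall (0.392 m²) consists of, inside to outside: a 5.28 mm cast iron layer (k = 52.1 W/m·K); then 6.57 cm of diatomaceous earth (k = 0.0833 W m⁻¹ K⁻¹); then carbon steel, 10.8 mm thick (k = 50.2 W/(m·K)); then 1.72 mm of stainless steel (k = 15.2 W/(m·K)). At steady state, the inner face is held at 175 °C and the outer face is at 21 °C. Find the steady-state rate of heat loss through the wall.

Q = 76.5 W

Series thermal resistances, inner to outer:
  R_cast iron = L/(kA) = 0.00528/(52.1·0.392) = 2.585×10^-4 K/W
  R_diatomaceous earth = L/(kA) = 0.0657/(0.0833·0.392) = 2.012 K/W
  R_carbon steel = L/(kA) = 0.0108/(50.2·0.392) = 5.488×10^-4 K/W
  R_stainless steel = L/(kA) = 0.00172/(15.2·0.392) = 2.887×10^-4 K/W
ΣR = 2.585×10^-4 + 2.012 + 5.488×10^-4 + 2.887×10^-4 = 2.013 K/W
Q = ΔT/ΣR = (175 °C − 21 °C)/2.013 = 76.5 W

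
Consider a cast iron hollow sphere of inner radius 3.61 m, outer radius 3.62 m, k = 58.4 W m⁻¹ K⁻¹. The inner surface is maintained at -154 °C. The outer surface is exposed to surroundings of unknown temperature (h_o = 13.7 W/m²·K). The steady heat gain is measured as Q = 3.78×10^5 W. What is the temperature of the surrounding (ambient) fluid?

Series resistances:
  R_cast iron = (1/3.61 − 1/3.62)/(4πk) = 7.652×10^-4/(4π·58.4) = 1.043×10^-6 K/W
  R_conv,out = 1/(4πr²h) = 1/(4π·3.62²·13.7) = 4.433×10^-4 K/W
ΣR = 4.443×10^-4 K/W
ΔT = Q·ΣR = 3.78×10^5 × 4.443×10^-4 = 167.9 K
Heat flows inward, so T_out = T_in + ΔT = -154 + 167.9 = 13.9 °C

T_out = 13.9 °C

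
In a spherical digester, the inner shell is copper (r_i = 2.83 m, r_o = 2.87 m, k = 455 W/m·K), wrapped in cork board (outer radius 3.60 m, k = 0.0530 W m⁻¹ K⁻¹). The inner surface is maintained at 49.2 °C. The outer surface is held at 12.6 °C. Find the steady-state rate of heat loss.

Q = 345 W

Resistance network (inner→outer):
  R_copper = (1/2.83 − 1/2.87)/(4πk) = 0.004925/(4π·455) = 8.613×10^-7 K/W
  R_cork board = (1/2.87 − 1/3.60)/(4πk) = 0.07065/(4π·0.0530) = 0.1061 K/W
ΣR = 8.613×10^-7 + 0.1061 = 0.1061 K/W
Q = ΔT/ΣR = (49.2 °C − 12.6 °C)/0.1061 = 345 W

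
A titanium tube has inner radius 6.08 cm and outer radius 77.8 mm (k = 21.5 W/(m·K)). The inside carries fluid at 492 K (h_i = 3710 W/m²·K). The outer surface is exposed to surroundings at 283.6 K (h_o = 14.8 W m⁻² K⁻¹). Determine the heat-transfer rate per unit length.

Q' = 1480 W/m

Series thermal resistances, inner to outer:
  R'_conv,in = 1/(2πr h) = 1/(2π·0.0608·3710) = 7.056×10^-4 m·K/W
  R'_titanium = ln(0.0778/0.0608)/(2πk) = 0.2466/(2π·21.5) = 0.001825 m·K/W
  R'_conv,out = 1/(2πr h) = 1/(2π·0.0778·14.8) = 0.1382 m·K/W
ΣR = 7.056×10^-4 + 0.001825 + 0.1382 = 0.1407 m·K/W
Q' = ΔT/ΣR = (492 K − 283.6 K)/0.1407 = 1480 W/m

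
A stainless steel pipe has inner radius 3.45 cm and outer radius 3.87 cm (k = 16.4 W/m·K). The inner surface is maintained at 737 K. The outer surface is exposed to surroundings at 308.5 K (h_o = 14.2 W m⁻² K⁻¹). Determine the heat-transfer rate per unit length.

Q' = 1470 W/m

Resistance network (inner→outer):
  R'_stainless steel = ln(0.0387/0.0345)/(2πk) = 0.1149/(2π·16.4) = 0.001115 m·K/W
  R'_conv,out = 1/(2πr h) = 1/(2π·0.0387·14.2) = 0.2896 m·K/W
ΣR = 0.001115 + 0.2896 = 0.2907 m·K/W
Q' = ΔT/ΣR = (737 K − 308.5 K)/0.2907 = 1470 W/m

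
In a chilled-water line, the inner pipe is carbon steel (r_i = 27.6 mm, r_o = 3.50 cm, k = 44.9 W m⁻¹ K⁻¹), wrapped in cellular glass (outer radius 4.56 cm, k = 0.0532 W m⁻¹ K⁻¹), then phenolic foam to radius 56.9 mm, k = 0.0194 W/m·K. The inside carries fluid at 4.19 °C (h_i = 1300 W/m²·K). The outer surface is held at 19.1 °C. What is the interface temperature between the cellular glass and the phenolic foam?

T = 8.74 °C

Resistance network (inner→outer):
  R'_conv,in = 1/(2πr h) = 1/(2π·0.0276·1300) = 0.004436 m·K/W
  R'_carbon steel = ln(0.0350/0.0276)/(2πk) = 0.2375/(2π·44.9) = 8.420×10^-4 m·K/W
  R'_cellular glass = ln(0.0456/0.0350)/(2πk) = 0.2646/(2π·0.0532) = 0.7915 m·K/W
  R'_phenolic foam = ln(0.0569/0.0456)/(2πk) = 0.2214/(2π·0.0194) = 1.816 m·K/W
ΣR = 0.004436 + 8.420×10^-4 + 0.7915 + 1.816 = 2.613 m·K/W
Q' = ΔT/ΣR = (4.19 °C − 19.1 °C)/2.613 = -5.706 W/m
From the inner boundary to the cellular glass/phenolic foam interface, ΣR_partial = 0.7968 m·K/W.
T_interface = T_in − Q'·ΣR_partial = 4.19 °C − (-5.706)(0.7968) = 8.74 °C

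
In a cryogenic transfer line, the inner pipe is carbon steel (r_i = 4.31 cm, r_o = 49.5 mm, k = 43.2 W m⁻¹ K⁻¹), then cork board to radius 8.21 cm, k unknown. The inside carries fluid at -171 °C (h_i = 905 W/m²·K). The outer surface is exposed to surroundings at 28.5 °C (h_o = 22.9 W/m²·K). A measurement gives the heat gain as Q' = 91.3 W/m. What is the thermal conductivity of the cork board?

ΣR = ΔT/Q' = |-171 − 28.5|/91.3 = 2.185 m·K/W
Known resistances:
  R'_conv,in = 1/(2πr h) = 1/(2π·0.0431·905) = 0.004080 m·K/W
  R'_carbon steel = ln(0.0495/0.0431)/(2πk) = 0.1384/(2π·43.2) = 5.101×10^-4 m·K/W
  R'_conv,out = 1/(2πr h) = 1/(2π·0.0821·22.9) = 0.08465 m·K/W
R_cork board = ΣR − ΣR_known = 2.185 − 0.08924 = 2.096 m·K/W
ln(r₂/r₁)/(2πk) = 2.096 ⇒ k = 0.5060/(2π·2.096) = 0.0384 W/m·K

k = 0.0384 W/m·K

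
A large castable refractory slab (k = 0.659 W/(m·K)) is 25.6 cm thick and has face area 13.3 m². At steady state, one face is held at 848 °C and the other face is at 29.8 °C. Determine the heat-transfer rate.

Q = 28.0 kW

Q = kA·ΔT/L = 0.659 × 13.3 × |848 °C − 29.8 °C| / 0.256 = 28000 W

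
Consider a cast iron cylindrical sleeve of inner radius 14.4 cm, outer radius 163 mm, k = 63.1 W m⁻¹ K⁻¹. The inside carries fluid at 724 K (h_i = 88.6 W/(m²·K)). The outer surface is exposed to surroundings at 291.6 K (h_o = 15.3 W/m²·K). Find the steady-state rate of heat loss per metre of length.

Q' = 5640 W/m

Series thermal resistances, inner to outer:
  R'_conv,in = 1/(2πr h) = 1/(2π·0.144·88.6) = 0.01247 m·K/W
  R'_cast iron = ln(0.163/0.144)/(2πk) = 0.1239/(2π·63.1) = 3.126×10^-4 m·K/W
  R'_conv,out = 1/(2πr h) = 1/(2π·0.163·15.3) = 0.06382 m·K/W
ΣR = 0.01247 + 3.126×10^-4 + 0.06382 = 0.07660 m·K/W
Q' = ΔT/ΣR = (724 K − 291.6 K)/0.07660 = 5640 W/m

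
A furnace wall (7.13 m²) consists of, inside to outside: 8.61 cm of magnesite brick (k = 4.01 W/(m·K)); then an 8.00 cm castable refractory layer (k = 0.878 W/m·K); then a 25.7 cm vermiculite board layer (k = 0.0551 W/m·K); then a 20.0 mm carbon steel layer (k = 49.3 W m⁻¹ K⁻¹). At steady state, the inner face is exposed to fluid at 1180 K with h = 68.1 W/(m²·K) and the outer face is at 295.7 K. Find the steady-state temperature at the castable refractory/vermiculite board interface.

T = 1157 K

Treat each layer as a resistance in series:
  R_conv,in = 1/(hA) = 1/(68.1·7.13) = 0.002060 K/W
  R_magnesite brick = L/(kA) = 0.0861/(4.01·7.13) = 0.003011 K/W
  R_castable refractory = L/(kA) = 0.0800/(0.878·7.13) = 0.01278 K/W
  R_vermiculite board = L/(kA) = 0.257/(0.0551·7.13) = 0.6542 K/W
  R_carbon steel = L/(kA) = 0.0200/(49.3·7.13) = 5.690×10^-5 K/W
ΣR = 0.002060 + 0.003011 + 0.01278 + 0.6542 + 5.690×10^-5 = 0.6721 K/W
Q = ΔT/ΣR = (1180 K − 295.7 K)/0.6721 = 1316 W
From the inner boundary to the castable refractory/vermiculite board interface, ΣR_partial = 0.01785 K/W.
T_interface = T_in − Q·ΣR_partial = 1180 K − (1316)(0.01785) = 1157 K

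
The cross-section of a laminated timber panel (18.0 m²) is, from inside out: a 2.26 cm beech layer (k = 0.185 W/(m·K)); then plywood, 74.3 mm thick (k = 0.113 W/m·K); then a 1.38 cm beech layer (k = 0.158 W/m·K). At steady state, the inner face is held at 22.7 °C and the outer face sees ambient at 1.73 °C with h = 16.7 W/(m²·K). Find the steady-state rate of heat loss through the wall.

Q = 407 W

Resistance network (inner→outer):
  R_beech = L/(kA) = 0.0226/(0.185·18.0) = 0.006787 K/W
  R_plywood = L/(kA) = 0.0743/(0.113·18.0) = 0.03653 K/W
  R_beech = L/(kA) = 0.0138/(0.158·18.0) = 0.004852 K/W
  R_conv,out = 1/(hA) = 1/(16.7·18.0) = 0.003327 K/W
ΣR = 0.006787 + 0.03653 + 0.004852 + 0.003327 = 0.05150 K/W
Q = ΔT/ΣR = (22.7 °C − 1.73 °C)/0.05150 = 407 W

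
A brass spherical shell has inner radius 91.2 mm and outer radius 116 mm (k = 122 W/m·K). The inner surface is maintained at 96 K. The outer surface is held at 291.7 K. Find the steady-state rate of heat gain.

Q = 4πk·ΔT/(1/r₁ − 1/r₂) = 4π × 122 × 195.7 / (1/0.0912 − 1/0.116) = 1.28×10^5 W

Q = 128 kW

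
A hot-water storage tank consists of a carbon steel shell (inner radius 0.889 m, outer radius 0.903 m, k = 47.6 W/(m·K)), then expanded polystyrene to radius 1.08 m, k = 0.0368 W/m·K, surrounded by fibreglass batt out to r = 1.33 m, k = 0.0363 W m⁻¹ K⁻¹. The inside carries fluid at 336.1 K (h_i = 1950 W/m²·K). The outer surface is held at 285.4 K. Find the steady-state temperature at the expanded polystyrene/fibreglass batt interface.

Resistance network (inner→outer):
  R_conv,in = 1/(4πr²h) = 1/(4π·0.889²·1950) = 5.164×10^-5 K/W
  R_carbon steel = (1/0.889 − 1/0.903)/(4πk) = 0.01744/(4π·47.6) = 2.916×10^-5 K/W
  R_expanded polystyrene = (1/0.903 − 1/1.08)/(4πk) = 0.1815/(4π·0.0368) = 0.3925 K/W
  R_fibreglass batt = (1/1.08 − 1/1.33)/(4πk) = 0.1740/(4π·0.0363) = 0.3815 K/W
ΣR = 5.164×10^-5 + 2.916×10^-5 + 0.3925 + 0.3815 = 0.7741 K/W
Q = ΔT/ΣR = (336.1 K − 285.4 K)/0.7741 = 65.50 W
From the inner boundary to the expanded polystyrene/fibreglass batt interface, ΣR_partial = 0.3926 K/W.
T_interface = T_in − Q·ΣR_partial = 336.1 K − (65.50)(0.3926) = 310.4 K

T = 310.4 K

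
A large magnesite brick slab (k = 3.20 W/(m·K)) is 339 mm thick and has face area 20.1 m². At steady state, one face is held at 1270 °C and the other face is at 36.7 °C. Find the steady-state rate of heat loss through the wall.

Q = kA·ΔT/L = 3.20 × 20.1 × |1270 °C − 36.7 °C| / 0.339 = 2.34×10^5 W

Q = 2.34×10^5 W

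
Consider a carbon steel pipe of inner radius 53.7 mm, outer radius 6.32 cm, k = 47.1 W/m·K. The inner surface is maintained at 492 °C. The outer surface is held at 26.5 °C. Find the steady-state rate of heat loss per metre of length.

Q' = 846 kW/m

Q' = 2πk·ΔT/ln(r₂/r₁) = 2π × 47.1 × 465.5 / ln(0.0632/0.0537) = 8.46×10^5 W/m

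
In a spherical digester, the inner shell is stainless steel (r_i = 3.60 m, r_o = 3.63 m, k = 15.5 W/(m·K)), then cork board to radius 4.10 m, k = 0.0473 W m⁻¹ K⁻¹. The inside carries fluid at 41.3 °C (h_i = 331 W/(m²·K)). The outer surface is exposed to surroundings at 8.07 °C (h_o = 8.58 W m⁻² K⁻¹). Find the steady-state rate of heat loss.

Treat each layer as a resistance in series:
  R_conv,in = 1/(4πr²h) = 1/(4π·3.60²·331) = 1.855×10^-5 K/W
  R_stainless steel = (1/3.60 − 1/3.63)/(4πk) = 0.002296/(4π·15.5) = 1.179×10^-5 K/W
  R_cork board = (1/3.63 − 1/4.10)/(4πk) = 0.03158/(4π·0.0473) = 0.05313 K/W
  R_conv,out = 1/(4πr²h) = 1/(4π·4.10²·8.58) = 5.517×10^-4 K/W
ΣR = 1.855×10^-5 + 1.179×10^-5 + 0.05313 + 5.517×10^-4 = 0.05371 K/W
Q = ΔT/ΣR = (41.3 °C − 8.07 °C)/0.05371 = 619 W

Q = 619 W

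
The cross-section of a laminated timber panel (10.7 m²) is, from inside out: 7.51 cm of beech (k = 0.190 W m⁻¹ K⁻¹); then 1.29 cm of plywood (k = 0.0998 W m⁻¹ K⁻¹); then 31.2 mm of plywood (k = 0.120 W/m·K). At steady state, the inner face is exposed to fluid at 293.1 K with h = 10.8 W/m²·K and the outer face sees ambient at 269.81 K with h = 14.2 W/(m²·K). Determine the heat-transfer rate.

Q = 263 W

Resistance network (inner→outer):
  R_conv,in = 1/(hA) = 1/(10.8·10.7) = 0.008654 K/W
  R_beech = L/(kA) = 0.0751/(0.190·10.7) = 0.03694 K/W
  R_plywood = L/(kA) = 0.0129/(0.0998·10.7) = 0.01208 K/W
  R_plywood = L/(kA) = 0.0312/(0.120·10.7) = 0.02430 K/W
  R_conv,out = 1/(hA) = 1/(14.2·10.7) = 0.006582 K/W
ΣR = 0.008654 + 0.03694 + 0.01208 + 0.02430 + 0.006582 = 0.08856 K/W
Q = ΔT/ΣR = (293.1 K − 269.81 K)/0.08856 = 263 W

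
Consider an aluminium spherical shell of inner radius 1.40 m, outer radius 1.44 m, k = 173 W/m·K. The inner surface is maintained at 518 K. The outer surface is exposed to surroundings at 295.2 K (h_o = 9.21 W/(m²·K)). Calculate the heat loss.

Series thermal resistances, inner to outer:
  R_aluminium = (1/1.40 − 1/1.44)/(4πk) = 0.01984/(4π·173) = 9.127×10^-6 K/W
  R_conv,out = 1/(4πr²h) = 1/(4π·1.44²·9.21) = 0.004167 K/W
ΣR = 9.127×10^-6 + 0.004167 = 0.004176 K/W
Q = ΔT/ΣR = (518 K − 295.2 K)/0.004176 = 53400 W

Q = 53.4 kW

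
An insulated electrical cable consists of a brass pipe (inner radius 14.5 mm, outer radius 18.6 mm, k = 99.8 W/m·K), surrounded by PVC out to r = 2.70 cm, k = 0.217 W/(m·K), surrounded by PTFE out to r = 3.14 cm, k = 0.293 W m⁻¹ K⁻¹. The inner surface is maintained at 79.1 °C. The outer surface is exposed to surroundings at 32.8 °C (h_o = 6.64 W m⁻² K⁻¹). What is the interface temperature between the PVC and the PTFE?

Resistance network (inner→outer):
  R'_brass = ln(0.0186/0.0145)/(2πk) = 0.2490/(2π·99.8) = 3.971×10^-4 m·K/W
  R'_PVC = ln(0.0270/0.0186)/(2πk) = 0.3727/(2π·0.217) = 0.2733 m·K/W
  R'_PTFE = ln(0.0314/0.0270)/(2πk) = 0.1510/(2π·0.293) = 0.08201 m·K/W
  R'_conv,out = 1/(2πr h) = 1/(2π·0.0314·6.64) = 0.7633 m·K/W
ΣR = 3.971×10^-4 + 0.2733 + 0.08201 + 0.7633 = 1.119 m·K/W
Q' = ΔT/ΣR = (79.1 °C − 32.8 °C)/1.119 = 41.38 W/m
From the inner boundary to the PVC/PTFE interface, ΣR_partial = 0.2737 m·K/W.
T_interface = T_in − Q'·ΣR_partial = 79.1 °C − (41.38)(0.2737) = 67.8 °C

T = 67.8 °C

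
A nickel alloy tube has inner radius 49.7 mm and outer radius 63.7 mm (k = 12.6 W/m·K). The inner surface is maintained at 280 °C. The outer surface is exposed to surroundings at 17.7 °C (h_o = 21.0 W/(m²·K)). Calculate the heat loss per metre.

Q' = 2.15 kW/m

Series thermal resistances, inner to outer:
  R'_nickel alloy = ln(0.0637/0.0497)/(2πk) = 0.2482/(2π·12.6) = 0.003135 m·K/W
  R'_conv,out = 1/(2πr h) = 1/(2π·0.0637·21.0) = 0.1190 m·K/W
ΣR = 0.003135 + 0.1190 = 0.1221 m·K/W
Q' = ΔT/ΣR = (280 °C − 17.7 °C)/0.1221 = 2150 W/m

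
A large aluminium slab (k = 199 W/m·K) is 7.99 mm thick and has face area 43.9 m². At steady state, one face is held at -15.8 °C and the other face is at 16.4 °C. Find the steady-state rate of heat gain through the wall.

Q = kA·ΔT/L = 199 × 43.9 × |-15.8 °C − 16.4 °C| / 0.00799 = 3.52×10^7 W

Q = 35200 kW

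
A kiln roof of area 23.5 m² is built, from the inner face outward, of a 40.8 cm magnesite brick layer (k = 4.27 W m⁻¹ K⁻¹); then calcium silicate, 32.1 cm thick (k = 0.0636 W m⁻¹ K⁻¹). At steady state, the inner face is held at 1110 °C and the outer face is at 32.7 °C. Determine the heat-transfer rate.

Q = 4920 W

Treat each layer as a resistance in series:
  R_magnesite brick = L/(kA) = 0.408/(4.27·23.5) = 0.004066 K/W
  R_calcium silicate = L/(kA) = 0.321/(0.0636·23.5) = 0.2148 K/W
ΣR = 0.004066 + 0.2148 = 0.2189 K/W
Q = ΔT/ΣR = (1110 °C − 32.7 °C)/0.2189 = 4920 W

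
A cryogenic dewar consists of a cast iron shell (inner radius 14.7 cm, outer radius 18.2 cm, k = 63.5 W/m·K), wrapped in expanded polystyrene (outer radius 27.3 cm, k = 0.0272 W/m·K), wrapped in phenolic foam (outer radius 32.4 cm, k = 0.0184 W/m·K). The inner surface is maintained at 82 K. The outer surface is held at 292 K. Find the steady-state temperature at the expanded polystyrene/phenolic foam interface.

T = 225.3 K

Treat each layer as a resistance in series:
  R_cast iron = (1/0.147 − 1/0.182)/(4πk) = 1.308/(4π·63.5) = 0.001639 K/W
  R_expanded polystyrene = (1/0.182 − 1/0.273)/(4πk) = 1.832/(4π·0.0272) = 5.358 K/W
  R_phenolic foam = (1/0.273 − 1/0.324)/(4πk) = 0.5766/(4π·0.0184) = 2.494 K/W
ΣR = 0.001639 + 5.358 + 2.494 = 7.854 K/W
Q = ΔT/ΣR = (82 K − 292 K)/7.854 = -26.74 W
From the inner boundary to the expanded polystyrene/phenolic foam interface, ΣR_partial = 5.360 K/W.
T_interface = T_in − Q·ΣR_partial = 82 K − (-26.74)(5.360) = 225.3 K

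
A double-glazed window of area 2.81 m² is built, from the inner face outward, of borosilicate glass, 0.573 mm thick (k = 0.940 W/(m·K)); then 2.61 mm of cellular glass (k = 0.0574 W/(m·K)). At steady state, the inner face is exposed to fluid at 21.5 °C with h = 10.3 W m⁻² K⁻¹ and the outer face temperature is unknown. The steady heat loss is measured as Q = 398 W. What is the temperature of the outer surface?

T_out = 1.22 °C

Sum the resistances:
  R_conv,in = 1/(hA) = 1/(10.3·2.81) = 0.03455 K/W
  R_borosilicate glass = L/(kA) = 5.73×10^-4/(0.940·2.81) = 2.169×10^-4 K/W
  R_cellular glass = L/(kA) = 0.00261/(0.0574·2.81) = 0.01618 K/W
ΣR = 0.05095 K/W
ΔT = Q·ΣR = 398 × 0.05095 = 20.28 K
Heat flows outward, so T_out = T_in − ΔT = 21.5 − 20.28 = 1.22 °C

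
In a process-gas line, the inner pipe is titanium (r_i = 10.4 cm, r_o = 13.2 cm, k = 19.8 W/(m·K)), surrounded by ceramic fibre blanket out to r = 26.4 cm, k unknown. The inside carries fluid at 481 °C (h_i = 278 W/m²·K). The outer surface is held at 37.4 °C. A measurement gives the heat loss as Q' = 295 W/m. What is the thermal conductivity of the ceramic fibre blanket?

ΣR = ΔT/Q' = |481 − 37.4|/295 = 1.504 m·K/W
Known resistances:
  R'_conv,in = 1/(2πr h) = 1/(2π·0.104·278) = 0.005505 m·K/W
  R'_titanium = ln(0.132/0.104)/(2πk) = 0.2384/(2π·19.8) = 0.001916 m·K/W
R_ceramic fibre blanket = ΣR − ΣR_known = 1.504 − 0.007421 = 1.497 m·K/W
ln(r₂/r₁)/(2πk) = 1.497 ⇒ k = 0.6931/(2π·1.497) = 0.0737 W/m·K

k = 0.0737 W/m·K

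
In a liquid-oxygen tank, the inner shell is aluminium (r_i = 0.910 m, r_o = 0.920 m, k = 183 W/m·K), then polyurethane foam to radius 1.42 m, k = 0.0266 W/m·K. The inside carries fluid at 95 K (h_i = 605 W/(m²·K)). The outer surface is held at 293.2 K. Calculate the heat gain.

Q = 173 W

Series thermal resistances, inner to outer:
  R_conv,in = 1/(4πr²h) = 1/(4π·0.910²·605) = 1.588×10^-4 K/W
  R_aluminium = (1/0.910 − 1/0.920)/(4πk) = 0.01194/(4π·183) = 5.194×10^-6 K/W
  R_polyurethane foam = (1/0.920 − 1/1.42)/(4πk) = 0.3827/(4π·0.0266) = 1.145 K/W
ΣR = 1.588×10^-4 + 5.194×10^-6 + 1.145 = 1.145 K/W
Q = ΔT/ΣR = (95 K − 293.2 K)/1.145 = -173 W
(Negative Q ⇒ heat flows inward; heat gain = 173 W.)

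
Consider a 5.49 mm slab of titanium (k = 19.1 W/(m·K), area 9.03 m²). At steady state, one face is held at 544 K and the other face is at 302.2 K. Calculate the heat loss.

Q = 7600 kW

Q = kA·ΔT/L = 19.1 × 9.03 × |544 K − 302.2 K| / 0.00549 = 7.60×10^6 W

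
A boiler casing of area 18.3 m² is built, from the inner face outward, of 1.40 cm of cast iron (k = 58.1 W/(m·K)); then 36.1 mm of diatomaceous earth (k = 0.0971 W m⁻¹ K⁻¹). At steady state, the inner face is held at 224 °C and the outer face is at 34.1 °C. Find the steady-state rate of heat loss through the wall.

Q = 9.34 kW

Series thermal resistances, inner to outer:
  R_cast iron = L/(kA) = 0.0140/(58.1·18.3) = 1.317×10^-5 K/W
  R_diatomaceous earth = L/(kA) = 0.0361/(0.0971·18.3) = 0.02032 K/W
ΣR = 1.317×10^-5 + 0.02032 = 0.02033 K/W
Q = ΔT/ΣR = (224 °C − 34.1 °C)/0.02033 = 9340 W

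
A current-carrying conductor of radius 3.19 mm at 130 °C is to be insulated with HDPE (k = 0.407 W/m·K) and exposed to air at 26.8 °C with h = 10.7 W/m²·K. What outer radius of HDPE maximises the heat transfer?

For a cylinder, r_cr = k_ins/h = 0.407/10.7 = 0.0380 m = 3.80 cm

r_cr = 3.80 cm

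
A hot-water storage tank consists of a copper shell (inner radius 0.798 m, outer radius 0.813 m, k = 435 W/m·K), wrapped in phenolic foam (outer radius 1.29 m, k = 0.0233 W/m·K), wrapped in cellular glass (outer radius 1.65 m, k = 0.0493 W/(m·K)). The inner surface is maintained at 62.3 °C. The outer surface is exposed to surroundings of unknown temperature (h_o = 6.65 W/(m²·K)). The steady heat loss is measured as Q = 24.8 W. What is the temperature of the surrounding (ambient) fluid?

T_out = 16.9 °C

Series resistances:
  R_copper = (1/0.798 − 1/0.813)/(4πk) = 0.02312/(4π·435) = 4.230×10^-6 K/W
  R_phenolic foam = (1/0.813 − 1/1.29)/(4πk) = 0.4548/(4π·0.0233) = 1.553 K/W
  R_cellular glass = (1/1.29 − 1/1.65)/(4πk) = 0.1691/(4π·0.0493) = 0.2730 K/W
  R_conv,out = 1/(4πr²h) = 1/(4π·1.65²·6.65) = 0.004395 K/W
ΣR = 1.831 K/W
ΔT = Q·ΣR = 24.8 × 1.831 = 45.41 K
Heat flows outward, so T_out = T_in − ΔT = 62.3 − 45.41 = 16.9 °C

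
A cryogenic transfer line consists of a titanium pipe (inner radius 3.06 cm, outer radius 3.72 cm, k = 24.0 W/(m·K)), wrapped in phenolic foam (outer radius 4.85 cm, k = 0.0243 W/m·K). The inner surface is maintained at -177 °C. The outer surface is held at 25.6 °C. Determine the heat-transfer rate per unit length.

Q' = 117 W/m

Series thermal resistances, inner to outer:
  R'_titanium = ln(0.0372/0.0306)/(2πk) = 0.1953/(2π·24.0) = 0.001295 m·K/W
  R'_phenolic foam = ln(0.0485/0.0372)/(2πk) = 0.2653/(2π·0.0243) = 1.737 m·K/W
ΣR = 0.001295 + 1.737 = 1.738 m·K/W
Q' = ΔT/ΣR = (-177 °C − 25.6 °C)/1.738 = -117 W/m
(Negative Q' ⇒ heat flows inward; heat gain = 117 W/m.)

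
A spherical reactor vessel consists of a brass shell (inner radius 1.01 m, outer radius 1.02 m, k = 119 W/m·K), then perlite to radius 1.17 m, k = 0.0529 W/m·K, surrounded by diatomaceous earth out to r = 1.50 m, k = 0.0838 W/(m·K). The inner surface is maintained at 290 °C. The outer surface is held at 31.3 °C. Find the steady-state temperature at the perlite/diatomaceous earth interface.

T = 157 °C

Treat each layer as a resistance in series:
  R_brass = (1/1.01 − 1/1.02)/(4πk) = 0.009707/(4π·119) = 6.491×10^-6 K/W
  R_perlite = (1/1.02 − 1/1.17)/(4πk) = 0.1257/(4π·0.0529) = 0.1891 K/W
  R_diatomaceous earth = (1/1.17 − 1/1.50)/(4πk) = 0.1880/(4π·0.0838) = 0.1786 K/W
ΣR = 6.491×10^-6 + 0.1891 + 0.1786 = 0.3677 K/W
Q = ΔT/ΣR = (290 °C − 31.3 °C)/0.3677 = 703.6 W
From the inner boundary to the perlite/diatomaceous earth interface, ΣR_partial = 0.1891 K/W.
T_interface = T_in − Q·ΣR_partial = 290 °C − (703.6)(0.1891) = 157 °C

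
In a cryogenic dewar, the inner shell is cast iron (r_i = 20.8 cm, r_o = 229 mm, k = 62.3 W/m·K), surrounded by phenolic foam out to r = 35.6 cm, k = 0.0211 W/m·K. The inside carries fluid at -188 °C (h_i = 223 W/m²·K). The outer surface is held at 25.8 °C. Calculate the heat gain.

Series thermal resistances, inner to outer:
  R_conv,in = 1/(4πr²h) = 1/(4π·0.208²·223) = 0.008248 K/W
  R_cast iron = (1/0.208 − 1/0.229)/(4πk) = 0.4409/(4π·62.3) = 5.631×10^-4 K/W
  R_phenolic foam = (1/0.229 − 1/0.356)/(4πk) = 1.558/(4π·0.0211) = 5.875 K/W
ΣR = 0.008248 + 5.631×10^-4 + 5.875 = 5.884 K/W
Q = ΔT/ΣR = (-188 °C − 25.8 °C)/5.884 = -36.3 W
(Negative Q ⇒ heat flows inward; heat gain = 36.3 W.)

Q = 36.3 W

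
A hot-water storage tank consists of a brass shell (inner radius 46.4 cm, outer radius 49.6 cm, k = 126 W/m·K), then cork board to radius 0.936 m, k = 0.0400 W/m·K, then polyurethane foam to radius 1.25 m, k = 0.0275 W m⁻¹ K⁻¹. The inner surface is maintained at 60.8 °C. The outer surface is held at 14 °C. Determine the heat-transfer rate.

Resistance network (inner→outer):
  R_brass = (1/0.464 − 1/0.496)/(4πk) = 0.1390/(4π·126) = 8.782×10^-5 K/W
  R_cork board = (1/0.496 − 1/0.936)/(4πk) = 0.9478/(4π·0.0400) = 1.885 K/W
  R_polyurethane foam = (1/0.936 − 1/1.25)/(4πk) = 0.2684/(4π·0.0275) = 0.7766 K/W
ΣR = 8.782×10^-5 + 1.885 + 0.7766 = 2.662 K/W
Q = ΔT/ΣR = (60.8 °C − 14 °C)/2.662 = 17.6 W

Q = 17.6 W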